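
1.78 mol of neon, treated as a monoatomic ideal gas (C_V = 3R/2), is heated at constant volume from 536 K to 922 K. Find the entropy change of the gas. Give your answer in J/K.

At constant volume, ΔS = nC_V ln(T₂/T₁) with C_V = 3R/2 = 12.47 J mol⁻¹ K⁻¹.
ΔS = 1.78 × 12.47 × ln(922/536) = 12 J/K.

ΔS = 12 J/K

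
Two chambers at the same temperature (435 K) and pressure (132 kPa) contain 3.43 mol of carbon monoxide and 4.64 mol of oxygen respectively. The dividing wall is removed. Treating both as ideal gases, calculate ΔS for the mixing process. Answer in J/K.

ΔS_mix = 45.7 J/K

Mole fractions: x_A = 3.43/8.07 = 0.425, x_B = 0.575.
ΔS_mix = −R(n_A ln x_A + n_B ln x_B) = −8.314 × (3.43 ln 0.425 + 4.64 ln 0.575) = 45.7 J/K.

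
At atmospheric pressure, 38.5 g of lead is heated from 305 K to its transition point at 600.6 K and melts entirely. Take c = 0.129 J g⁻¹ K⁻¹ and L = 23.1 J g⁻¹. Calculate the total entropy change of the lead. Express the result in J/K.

Warming step: ΔS₁ = m c ln(T_tr/T_i) = 38.5 × 0.129 × ln(600.6/305) = 3.365 J/K.
Phase change: ΔS₂ = +mL/T_tr = 38.5 × 23.1 / 600.6 = 1.481 J/K.
ΔS_total = (3.365) + (1.481) = 4.85 J/K.

ΔS = 4.85 J/K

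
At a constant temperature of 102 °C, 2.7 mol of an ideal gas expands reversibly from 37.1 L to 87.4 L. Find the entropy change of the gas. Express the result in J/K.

For an isothermal ideal gas ΔS_gas = nR ln(V₂/V₁) = 2.7 × 8.314 × ln(87.4/37.1) = 19.2 J/K.

ΔS_gas = 19.2 J/K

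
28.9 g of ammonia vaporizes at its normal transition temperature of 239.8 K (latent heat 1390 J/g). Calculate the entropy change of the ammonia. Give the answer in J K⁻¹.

Heat absorbed by the substance: Q = mL = 28.9 × 1390 = 40171 J.
At constant T, ΔS = Q_rev/T = 40171 / 239.8 = 168 J/K.

ΔS = 168 J/K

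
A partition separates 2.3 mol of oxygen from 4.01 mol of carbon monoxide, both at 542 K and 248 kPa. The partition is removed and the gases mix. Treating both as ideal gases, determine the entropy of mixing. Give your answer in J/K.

ΔS_mix = 34.4 J/K

Mole fractions: x_A = 2.3/6.31 = 0.365, x_B = 0.635.
ΔS_mix = −R(n_A ln x_A + n_B ln x_B) = −8.314 × (2.3 ln 0.365 + 4.01 ln 0.635) = 34.4 J/K.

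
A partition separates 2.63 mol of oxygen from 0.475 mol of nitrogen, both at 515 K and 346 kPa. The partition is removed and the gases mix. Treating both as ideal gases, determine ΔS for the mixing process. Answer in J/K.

ΔS_mix = 11 J/K

Mole fractions: x_A = 2.63/3.1 = 0.847, x_B = 0.153.
ΔS_mix = −R(n_A ln x_A + n_B ln x_B) = −8.314 × (2.63 ln 0.847 + 0.475 ln 0.153) = 11 J/K.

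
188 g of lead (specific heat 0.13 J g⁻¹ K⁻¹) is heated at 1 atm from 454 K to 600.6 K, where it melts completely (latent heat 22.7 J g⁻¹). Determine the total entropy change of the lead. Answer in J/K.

ΔS = 13.9 J/K

Warming step: ΔS₁ = m c ln(T_tr/T_i) = 188 × 0.13 × ln(600.6/454) = 6.839 J/K.
Phase change: ΔS₂ = +mL/T_tr = 188 × 22.7 / 600.6 = 7.106 J/K.
ΔS_total = (6.839) + (7.106) = 13.9 J/K.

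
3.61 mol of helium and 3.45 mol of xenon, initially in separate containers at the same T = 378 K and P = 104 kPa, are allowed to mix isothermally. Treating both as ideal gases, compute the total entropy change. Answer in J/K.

ΔS_mix = 40.7 J/K

Mole fractions: x_A = 3.61/7.06 = 0.511, x_B = 0.489.
ΔS_mix = −R(n_A ln x_A + n_B ln x_B) = −8.314 × (3.61 ln 0.511 + 3.45 ln 0.489) = 40.7 J/K.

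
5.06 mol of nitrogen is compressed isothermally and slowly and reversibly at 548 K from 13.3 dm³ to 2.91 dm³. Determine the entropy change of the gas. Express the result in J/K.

For an isothermal ideal gas ΔS_gas = nR ln(V₂/V₁) = 5.06 × 8.314 × ln(2.91/13.3) = -63.9 J/K.

ΔS_gas = -63.9 J/K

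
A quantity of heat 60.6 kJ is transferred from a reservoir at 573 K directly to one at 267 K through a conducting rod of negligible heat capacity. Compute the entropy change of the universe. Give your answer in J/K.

ΔS_total = 121 J/K

ΔS_hot = −Q/T_H = −60600/573 = -105.8 J/K and ΔS_cold = +Q/T_C = 60600/267 = 227 J/K.
ΔS_total = -105.8 + 227 = 121 J/K, positive as the second law requires.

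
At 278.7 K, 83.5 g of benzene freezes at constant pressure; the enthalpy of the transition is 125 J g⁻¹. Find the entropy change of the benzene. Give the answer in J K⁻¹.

ΔS = -37.5 J/K

Heat released by the substance: Q = −mL = −83.5 × 125 = −10437.5 J.
At constant T, ΔS = Q_rev/T = −10437.5 / 278.7 = -37.5 J/K.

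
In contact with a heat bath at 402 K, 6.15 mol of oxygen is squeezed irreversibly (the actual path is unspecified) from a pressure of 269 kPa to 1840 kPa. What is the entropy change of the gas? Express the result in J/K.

ΔS_gas = -98.3 J/K

Entropy is a state function, so ΔS_gas depends only on the end states.
For an isothermal ideal gas ΔS_gas = nR ln(P₁/P₂) = 6.15 × 8.314 × ln(269/1840) = -98.3 J/K.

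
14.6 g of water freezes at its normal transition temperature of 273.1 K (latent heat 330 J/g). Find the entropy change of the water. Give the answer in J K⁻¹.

ΔS = -17.6 J/K

Heat released by the substance: Q = −mL = −14.6 × 330 = −4818 J.
At constant T, ΔS = Q_rev/T = −4818 / 273.1 = -17.6 J/K.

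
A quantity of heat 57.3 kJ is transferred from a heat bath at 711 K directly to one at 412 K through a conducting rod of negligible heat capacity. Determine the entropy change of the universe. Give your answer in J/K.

ΔS_total = 58.5 J/K

ΔS_hot = −Q/T_H = −57300/711 = -80.59 J/K and ΔS_cold = +Q/T_C = 57300/412 = 139.1 J/K.
ΔS_total = -80.59 + 139.1 = 58.5 J/K, positive as the second law requires.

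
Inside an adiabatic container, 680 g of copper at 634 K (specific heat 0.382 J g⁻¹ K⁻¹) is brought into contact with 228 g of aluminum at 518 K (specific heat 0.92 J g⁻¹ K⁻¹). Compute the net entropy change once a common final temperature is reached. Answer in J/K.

Energy balance: T_f = (m₁c₁T₁ + m₂c₂T₂)/(m₁c₁ + m₂c₂) = 582.18 K.
ΔS₁ = m₁c₁ ln(T_f/T₁) = 259.76 × ln(582.18/634) = -22.15 J/K.
ΔS₂ = m₂c₂ ln(T_f/T₂) = 209.76 × ln(582.18/518) = 24.5 J/K.
ΔS_total = -22.15 + 24.5 = 2.35 J/K.

ΔS_total = 2.35 J/K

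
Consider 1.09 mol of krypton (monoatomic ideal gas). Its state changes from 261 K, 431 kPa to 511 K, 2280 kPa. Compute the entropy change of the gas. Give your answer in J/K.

ΔS = 0.125 J/K

ΔS = nC_p ln(T₂/T₁) − nR ln(P₂/P₁), with C_p = 5R/2 = 20.79 J mol⁻¹ K⁻¹ for a monoatomic ideal gas.
ΔS = 1.09 × [20.79 × ln(511/261) − 8.314 × ln(2280/431)] = 0.125 J/K.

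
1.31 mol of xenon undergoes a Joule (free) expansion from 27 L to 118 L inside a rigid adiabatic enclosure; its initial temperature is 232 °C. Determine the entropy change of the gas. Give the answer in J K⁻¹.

For an ideal gas in free expansion Q = 0 and W = 0, so T is unchanged.
Entropy is a state function; using a reversible isothermal path, ΔS_gas = nR ln(V₂/V₁) = 1.31 × 8.314 × ln(118/27) = 16.1 J/K.

ΔS_gas = 16.1 J/K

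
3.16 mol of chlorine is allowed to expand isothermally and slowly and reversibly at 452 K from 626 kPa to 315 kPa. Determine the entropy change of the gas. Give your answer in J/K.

ΔS_gas = 18 J/K

For an isothermal ideal gas ΔS_gas = nR ln(P₁/P₂) = 3.16 × 8.314 × ln(626/315) = 18 J/K.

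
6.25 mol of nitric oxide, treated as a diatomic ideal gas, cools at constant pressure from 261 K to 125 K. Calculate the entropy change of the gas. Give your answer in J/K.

At constant pressure, ΔS = nC_p ln(T₂/T₁) with C_p = 7R/2 = 29.1 J mol⁻¹ K⁻¹.
ΔS = 6.25 × 29.1 × ln(125/261) = -134 J/K.

ΔS = -134 J/K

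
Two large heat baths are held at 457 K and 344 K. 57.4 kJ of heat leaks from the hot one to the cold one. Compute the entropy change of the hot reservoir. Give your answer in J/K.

ΔS_hot = -126 J/K

The hot reservoir loses heat Q, so ΔS_hot = −Q/T_H = −57400/457 = -126 J/K.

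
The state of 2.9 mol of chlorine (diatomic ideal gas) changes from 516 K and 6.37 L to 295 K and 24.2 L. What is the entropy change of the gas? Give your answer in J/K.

ΔS = -1.52 J/K

Entropy is a state function: ΔS = nC_V ln(T₂/T₁) + nR ln(V₂/V₁), with C_V = 5R/2 = 20.79 J mol⁻¹ K⁻¹ for a diatomic ideal gas.
ΔS = 2.9 × [20.79 × ln(295/516) + 8.314 × ln(24.2/6.37)] = -1.52 J/K.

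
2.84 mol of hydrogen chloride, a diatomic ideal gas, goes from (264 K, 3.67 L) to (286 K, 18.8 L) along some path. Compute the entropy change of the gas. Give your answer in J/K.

Entropy is a state function: ΔS = nC_V ln(T₂/T₁) + nR ln(V₂/V₁), with C_V = 5R/2 = 20.79 J mol⁻¹ K⁻¹ for a diatomic ideal gas.
ΔS = 2.84 × [20.79 × ln(286/264) + 8.314 × ln(18.8/3.67)] = 43.3 J/K.

ΔS = 43.3 J/K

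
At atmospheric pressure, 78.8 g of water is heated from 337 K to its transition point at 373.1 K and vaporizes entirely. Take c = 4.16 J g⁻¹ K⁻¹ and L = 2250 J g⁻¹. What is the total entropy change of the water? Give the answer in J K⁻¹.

Warming step: ΔS₁ = m c ln(T_tr/T_i) = 78.8 × 4.16 × ln(373.1/337) = 33.36 J/K.
Phase change: ΔS₂ = +mL/T_tr = 78.8 × 2250 / 373.1 = 475.2 J/K.
ΔS_total = (33.36) + (475.2) = 509 J/K.

ΔS = 509 J/K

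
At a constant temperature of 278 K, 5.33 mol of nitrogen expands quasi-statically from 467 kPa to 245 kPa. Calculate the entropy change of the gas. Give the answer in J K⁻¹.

For an isothermal ideal gas ΔS_gas = nR ln(P₁/P₂) = 5.33 × 8.314 × ln(467/245) = 28.6 J/K.

ΔS_gas = 28.6 J/K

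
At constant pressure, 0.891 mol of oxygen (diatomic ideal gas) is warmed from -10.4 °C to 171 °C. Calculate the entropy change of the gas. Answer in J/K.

ΔS = 13.6 J/K

In kelvin: T₁ = 262.75 K, T₂ = 444.15 K. At constant pressure, ΔS = nC_p ln(T₂/T₁) with C_p = 7R/2 = 29.1 J mol⁻¹ K⁻¹.
ΔS = 0.891 × 29.1 × ln(444.15/262.75) = 13.6 J/K.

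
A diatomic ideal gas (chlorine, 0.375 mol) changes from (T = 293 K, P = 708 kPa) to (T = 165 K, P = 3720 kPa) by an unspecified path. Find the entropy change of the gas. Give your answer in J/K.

ΔS = nC_p ln(T₂/T₁) − nR ln(P₂/P₁), with C_p = 7R/2 = 29.1 J mol⁻¹ K⁻¹ for a diatomic ideal gas.
ΔS = 0.375 × [29.1 × ln(165/293) − 8.314 × ln(3720/708)] = -11.4 J/K.

ΔS = -11.4 J/K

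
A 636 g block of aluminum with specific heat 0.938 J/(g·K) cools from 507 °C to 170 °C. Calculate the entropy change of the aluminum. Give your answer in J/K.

ΔS = -337 J/K

In kelvin: T₁ = 780.15 K, T₂ = 443.15 K. ΔS = ∫dQ_rev/T = m c ln(T₂/T₁) = 636 × 0.938 × ln(443.15/780.15) = -337 J/K.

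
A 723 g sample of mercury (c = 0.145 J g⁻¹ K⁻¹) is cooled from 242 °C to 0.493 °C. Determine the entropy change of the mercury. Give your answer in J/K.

ΔS = -66.3 J/K

In kelvin: T₁ = 515.15 K, T₂ = 273.643 K. ΔS = ∫dQ_rev/T = m c ln(T₂/T₁) = 723 × 0.145 × ln(273.643/515.15) = -66.3 J/K.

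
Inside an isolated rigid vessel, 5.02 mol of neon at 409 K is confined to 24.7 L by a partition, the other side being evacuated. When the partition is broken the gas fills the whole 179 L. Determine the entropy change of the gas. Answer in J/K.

ΔS_gas = 82.7 J/K

No heat is exchanged and no work is done, so the ideal-gas temperature stays constant.
Entropy is a state function; using a reversible isothermal path, ΔS_gas = nR ln(V₂/V₁) = 5.02 × 8.314 × ln(179/24.7) = 82.7 J/K.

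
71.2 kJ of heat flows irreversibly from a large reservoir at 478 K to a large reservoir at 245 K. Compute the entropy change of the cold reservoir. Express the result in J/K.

ΔS_cold = 291 J/K

The cold reservoir gains heat Q, so ΔS_cold = +Q/T_C = 71200/245 = 291 J/K.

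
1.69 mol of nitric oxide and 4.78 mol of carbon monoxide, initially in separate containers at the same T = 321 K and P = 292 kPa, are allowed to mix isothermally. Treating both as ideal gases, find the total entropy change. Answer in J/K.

Mole fractions: x_A = 1.69/6.47 = 0.261, x_B = 0.739.
ΔS_mix = −R(n_A ln x_A + n_B ln x_B) = −8.314 × (1.69 ln 0.261 + 4.78 ln 0.739) = 30.9 J/K.

ΔS_mix = 30.9 J/K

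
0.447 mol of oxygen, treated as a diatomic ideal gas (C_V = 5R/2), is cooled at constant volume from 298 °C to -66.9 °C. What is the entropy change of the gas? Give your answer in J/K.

ΔS = -9.46 J/K

In kelvin: T₁ = 571.15 K, T₂ = 206.25 K. At constant volume, ΔS = nC_V ln(T₂/T₁) with C_V = 5R/2 = 20.79 J mol⁻¹ K⁻¹.
ΔS = 0.447 × 20.79 × ln(206.25/571.15) = -9.46 J/K.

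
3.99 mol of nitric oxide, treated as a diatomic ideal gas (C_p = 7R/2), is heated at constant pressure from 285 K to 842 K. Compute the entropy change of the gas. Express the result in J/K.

ΔS = 126 J/K

At constant pressure, ΔS = nC_p ln(T₂/T₁) with C_p = 7R/2 = 29.1 J mol⁻¹ K⁻¹.
ΔS = 3.99 × 29.1 × ln(842/285) = 126 J/K.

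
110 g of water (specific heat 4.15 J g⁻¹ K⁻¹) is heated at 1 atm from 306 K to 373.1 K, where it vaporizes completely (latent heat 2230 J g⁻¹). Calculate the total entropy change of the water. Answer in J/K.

Warming step: ΔS₁ = m c ln(T_tr/T_i) = 110 × 4.15 × ln(373.1/306) = 90.51 J/K.
Phase change: ΔS₂ = +mL/T_tr = 110 × 2230 / 373.1 = 657.5 J/K.
ΔS_total = (90.51) + (657.5) = 748 J/K.

ΔS = 748 J/K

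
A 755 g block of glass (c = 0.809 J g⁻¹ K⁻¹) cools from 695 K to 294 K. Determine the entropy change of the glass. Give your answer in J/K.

ΔS = -525 J/K

ΔS = ∫dQ_rev/T = m c ln(T₂/T₁) = 755 × 0.809 × ln(294/695) = -525 J/K.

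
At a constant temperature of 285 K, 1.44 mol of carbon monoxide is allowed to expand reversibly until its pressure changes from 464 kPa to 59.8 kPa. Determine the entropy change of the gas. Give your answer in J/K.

ΔS_gas = 24.5 J/K

For an isothermal ideal gas ΔS_gas = nR ln(P₁/P₂) = 1.44 × 8.314 × ln(464/59.8) = 24.5 J/K.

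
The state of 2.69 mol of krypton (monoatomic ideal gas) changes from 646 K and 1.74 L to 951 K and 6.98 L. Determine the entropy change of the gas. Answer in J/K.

ΔS = 44 J/K

Entropy is a state function: ΔS = nC_V ln(T₂/T₁) + nR ln(V₂/V₁), with C_V = 3R/2 = 12.47 J mol⁻¹ K⁻¹ for a monoatomic ideal gas.
ΔS = 2.69 × [12.47 × ln(951/646) + 8.314 × ln(6.98/1.74)] = 44 J/K.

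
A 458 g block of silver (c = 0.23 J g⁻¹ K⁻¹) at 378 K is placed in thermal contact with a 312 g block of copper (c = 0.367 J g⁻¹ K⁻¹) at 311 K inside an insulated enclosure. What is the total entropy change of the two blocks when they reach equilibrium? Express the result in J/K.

Energy balance: T_f = (m₁c₁T₁ + m₂c₂T₂)/(m₁c₁ + m₂c₂) = 343.1 K.
ΔS₁ = m₁c₁ ln(T_f/T₁) = 105.34 × ln(343.1/378) = -10.2 J/K.
ΔS₂ = m₂c₂ ln(T_f/T₂) = 114.504 × ln(343.1/311) = 11.25 J/K.
ΔS_total = -10.2 + 11.25 = 1.05 J/K.

ΔS_total = 1.05 J/K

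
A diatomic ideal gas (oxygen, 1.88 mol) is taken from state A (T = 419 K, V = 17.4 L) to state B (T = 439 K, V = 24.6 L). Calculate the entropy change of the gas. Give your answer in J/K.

Entropy is a state function: ΔS = nC_V ln(T₂/T₁) + nR ln(V₂/V₁), with C_V = 5R/2 = 20.79 J mol⁻¹ K⁻¹ for a diatomic ideal gas.
ΔS = 1.88 × [20.79 × ln(439/419) + 8.314 × ln(24.6/17.4)] = 7.23 J/K.

ΔS = 7.23 J/K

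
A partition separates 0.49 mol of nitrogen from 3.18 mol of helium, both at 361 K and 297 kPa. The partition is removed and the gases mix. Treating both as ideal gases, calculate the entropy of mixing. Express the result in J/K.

ΔS_mix = 12 J/K

Mole fractions: x_A = 0.49/3.67 = 0.134, x_B = 0.866.
ΔS_mix = −R(n_A ln x_A + n_B ln x_B) = −8.314 × (0.49 ln 0.134 + 3.18 ln 0.866) = 12 J/K.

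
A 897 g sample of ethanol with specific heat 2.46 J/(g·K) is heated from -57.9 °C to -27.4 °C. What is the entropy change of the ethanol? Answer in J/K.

ΔS = 292 J/K

In kelvin: T₁ = 215.25 K, T₂ = 245.75 K. ΔS = ∫dQ_rev/T = m c ln(T₂/T₁) = 897 × 2.46 × ln(245.75/215.25) = 292 J/K.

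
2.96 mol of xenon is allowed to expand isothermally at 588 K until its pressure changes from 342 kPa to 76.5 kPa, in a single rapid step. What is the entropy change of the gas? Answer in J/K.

Entropy is a state function, so ΔS_gas depends only on the end states.
For an isothermal ideal gas ΔS_gas = nR ln(P₁/P₂) = 2.96 × 8.314 × ln(342/76.5) = 36.9 J/K.

ΔS_gas = 36.9 J/K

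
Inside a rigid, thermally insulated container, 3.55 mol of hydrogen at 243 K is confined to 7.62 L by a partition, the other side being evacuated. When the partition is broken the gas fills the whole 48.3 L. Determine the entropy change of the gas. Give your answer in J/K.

ΔS_gas = 54.5 J/K

For an ideal gas in free expansion Q = 0 and W = 0, so T is unchanged.
Entropy is a state function; using a reversible isothermal path, ΔS_gas = nR ln(V₂/V₁) = 3.55 × 8.314 × ln(48.3/7.62) = 54.5 J/K.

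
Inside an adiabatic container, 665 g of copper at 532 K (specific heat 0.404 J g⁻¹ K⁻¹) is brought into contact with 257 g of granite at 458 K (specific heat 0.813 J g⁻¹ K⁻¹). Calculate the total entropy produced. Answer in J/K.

Energy balance: T_f = (m₁c₁T₁ + m₂c₂T₂)/(m₁c₁ + m₂c₂) = 499.63 K.
ΔS₁ = m₁c₁ ln(T_f/T₁) = 268.66 × ln(499.63/532) = -16.87 J/K.
ΔS₂ = m₂c₂ ln(T_f/T₂) = 208.941 × ln(499.63/458) = 18.18 J/K.
ΔS_total = -16.87 + 18.18 = 1.31 J/K.

ΔS_total = 1.31 J/K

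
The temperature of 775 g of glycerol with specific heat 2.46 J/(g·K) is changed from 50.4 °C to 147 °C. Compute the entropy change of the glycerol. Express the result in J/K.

In kelvin: T₁ = 323.55 K, T₂ = 420.15 K. ΔS = ∫dQ_rev/T = m c ln(T₂/T₁) = 775 × 2.46 × ln(420.15/323.55) = 498 J/K.

ΔS = 498 J/K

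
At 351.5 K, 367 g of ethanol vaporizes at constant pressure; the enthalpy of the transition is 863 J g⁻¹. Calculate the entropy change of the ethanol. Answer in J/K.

Heat absorbed by the substance: Q = mL = 367 × 863 = 316721 J.
At constant T, ΔS = Q_rev/T = 316721 / 351.5 = 901 J/K.

ΔS = 901 J/K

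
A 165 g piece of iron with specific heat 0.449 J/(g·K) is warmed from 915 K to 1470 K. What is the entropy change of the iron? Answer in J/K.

ΔS = 35.1 J/K

ΔS = ∫dQ_rev/T = m c ln(T₂/T₁) = 165 × 0.449 × ln(1470/915) = 35.1 J/K.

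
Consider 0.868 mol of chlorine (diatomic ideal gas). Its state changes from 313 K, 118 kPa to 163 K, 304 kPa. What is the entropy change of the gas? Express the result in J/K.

ΔS = nC_p ln(T₂/T₁) − nR ln(P₂/P₁), with C_p = 7R/2 = 29.1 J mol⁻¹ K⁻¹ for a diatomic ideal gas.
ΔS = 0.868 × [29.1 × ln(163/313) − 8.314 × ln(304/118)] = -23.3 J/K.

ΔS = -23.3 J/K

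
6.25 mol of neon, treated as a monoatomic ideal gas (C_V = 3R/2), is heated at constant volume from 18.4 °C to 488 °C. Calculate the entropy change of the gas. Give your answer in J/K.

ΔS = 74.8 J/K

In kelvin: T₁ = 291.55 K, T₂ = 761.15 K. At constant volume, ΔS = nC_V ln(T₂/T₁) with C_V = 3R/2 = 12.47 J mol⁻¹ K⁻¹.
ΔS = 6.25 × 12.47 × ln(761.15/291.55) = 74.8 J/K.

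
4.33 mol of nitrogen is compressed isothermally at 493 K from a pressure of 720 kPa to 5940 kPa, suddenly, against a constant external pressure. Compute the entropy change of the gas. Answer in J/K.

Entropy is a state function, so ΔS_gas depends only on the end states.
For an isothermal ideal gas ΔS_gas = nR ln(P₁/P₂) = 4.33 × 8.314 × ln(720/5940) = -76 J/K.

ΔS_gas = -76 J/K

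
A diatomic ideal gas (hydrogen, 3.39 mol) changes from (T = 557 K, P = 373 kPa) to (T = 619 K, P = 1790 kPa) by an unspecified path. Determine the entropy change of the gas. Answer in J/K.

ΔS = -33.8 J/K

ΔS = nC_p ln(T₂/T₁) − nR ln(P₂/P₁), with C_p = 7R/2 = 29.1 J mol⁻¹ K⁻¹ for a diatomic ideal gas.
ΔS = 3.39 × [29.1 × ln(619/557) − 8.314 × ln(1790/373)] = -33.8 J/K.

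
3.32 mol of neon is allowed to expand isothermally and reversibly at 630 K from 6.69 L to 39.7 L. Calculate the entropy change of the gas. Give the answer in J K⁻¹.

ΔS_gas = 49.2 J/K

For an isothermal ideal gas ΔS_gas = nR ln(V₂/V₁) = 3.32 × 8.314 × ln(39.7/6.69) = 49.2 J/K.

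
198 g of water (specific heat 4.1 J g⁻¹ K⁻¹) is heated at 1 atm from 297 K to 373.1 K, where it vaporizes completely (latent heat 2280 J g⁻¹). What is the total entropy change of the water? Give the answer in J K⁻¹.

Warming step: ΔS₁ = m c ln(T_tr/T_i) = 198 × 4.1 × ln(373.1/297) = 185.2 J/K.
Phase change: ΔS₂ = +mL/T_tr = 198 × 2280 / 373.1 = 1210 J/K.
ΔS_total = (185.2) + (1210) = 1400 J/K.

ΔS = 1400 J/K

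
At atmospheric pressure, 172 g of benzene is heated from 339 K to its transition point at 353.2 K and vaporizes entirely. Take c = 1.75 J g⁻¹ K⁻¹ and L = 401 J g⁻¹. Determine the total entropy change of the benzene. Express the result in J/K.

ΔS = 208 J/K

Warming step: ΔS₁ = m c ln(T_tr/T_i) = 172 × 1.75 × ln(353.2/339) = 12.35 J/K.
Phase change: ΔS₂ = +mL/T_tr = 172 × 401 / 353.2 = 195.3 J/K.
ΔS_total = (12.35) + (195.3) = 208 J/K.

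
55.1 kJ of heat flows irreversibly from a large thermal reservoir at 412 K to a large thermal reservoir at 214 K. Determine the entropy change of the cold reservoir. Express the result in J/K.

The cold reservoir gains heat Q, so ΔS_cold = +Q/T_C = 55100/214 = 257 J/K.

ΔS_cold = 257 J/K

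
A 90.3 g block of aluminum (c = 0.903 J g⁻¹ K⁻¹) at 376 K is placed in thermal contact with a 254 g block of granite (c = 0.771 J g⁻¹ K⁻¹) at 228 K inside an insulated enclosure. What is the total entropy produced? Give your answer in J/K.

ΔS_total = 7.65 J/K

Energy balance: T_f = (m₁c₁T₁ + m₂c₂T₂)/(m₁c₁ + m₂c₂) = 271.51 K.
ΔS₁ = m₁c₁ ln(T_f/T₁) = 81.5409 × ln(271.51/376) = -26.55 J/K.
ΔS₂ = m₂c₂ ln(T_f/T₂) = 195.834 × ln(271.51/228) = 34.2 J/K.
ΔS_total = -26.55 + 34.2 = 7.65 J/K.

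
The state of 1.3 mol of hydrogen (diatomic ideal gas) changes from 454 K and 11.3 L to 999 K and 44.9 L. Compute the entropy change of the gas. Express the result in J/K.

ΔS = 36.2 J/K

Entropy is a state function: ΔS = nC_V ln(T₂/T₁) + nR ln(V₂/V₁), with C_V = 5R/2 = 20.79 J mol⁻¹ K⁻¹ for a diatomic ideal gas.
ΔS = 1.3 × [20.79 × ln(999/454) + 8.314 × ln(44.9/11.3)] = 36.2 J/K.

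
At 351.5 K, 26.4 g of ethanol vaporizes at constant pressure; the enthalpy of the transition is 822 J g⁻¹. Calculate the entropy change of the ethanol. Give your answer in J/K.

ΔS = 61.7 J/K

Heat absorbed by the substance: Q = mL = 26.4 × 822 = 21700.8 J.
At constant T, ΔS = Q_rev/T = 21700.8 / 351.5 = 61.7 J/K.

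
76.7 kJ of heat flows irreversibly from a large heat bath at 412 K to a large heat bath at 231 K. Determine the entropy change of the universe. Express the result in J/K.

ΔS_total = 146 J/K

ΔS_hot = −Q/T_H = −76700/412 = -186.2 J/K and ΔS_cold = +Q/T_C = 76700/231 = 332 J/K.
ΔS_total = -186.2 + 332 = 146 J/K, positive as the second law requires.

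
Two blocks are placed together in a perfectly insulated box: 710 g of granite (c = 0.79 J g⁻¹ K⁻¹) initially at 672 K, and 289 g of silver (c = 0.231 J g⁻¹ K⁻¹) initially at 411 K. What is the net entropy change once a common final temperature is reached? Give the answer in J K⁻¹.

ΔS_total = 6.34 J/K

Energy balance: T_f = (m₁c₁T₁ + m₂c₂T₂)/(m₁c₁ + m₂c₂) = 644.24 K.
ΔS₁ = m₁c₁ ln(T_f/T₁) = 560.9 × ln(644.24/672) = -23.663 J/K.
ΔS₂ = m₂c₂ ln(T_f/T₂) = 66.759 × ln(644.24/411) = 30.007 J/K.
ΔS_total = -23.663 + 30.007 = 6.34 J/K.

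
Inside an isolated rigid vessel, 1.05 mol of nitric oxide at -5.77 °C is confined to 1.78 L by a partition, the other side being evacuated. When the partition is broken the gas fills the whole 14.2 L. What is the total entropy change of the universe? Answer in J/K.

ΔS_universe = 18.1 J/K

No heat is exchanged and no work is done, so the ideal-gas temperature stays constant.
Entropy is a state function; using a reversible isothermal path, ΔS_gas = nR ln(V₂/V₁) = 1.05 × 8.314 × ln(14.2/1.78) = 18.1 J/K.
The insulated surroundings exchange no heat, so ΔS_surr = 0 and ΔS_universe = ΔS_gas.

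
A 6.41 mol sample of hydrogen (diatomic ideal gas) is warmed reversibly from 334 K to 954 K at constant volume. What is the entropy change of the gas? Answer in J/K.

ΔS = 140 J/K

At constant volume, ΔS = nC_V ln(T₂/T₁) with C_V = 5R/2 = 20.79 J mol⁻¹ K⁻¹.
ΔS = 6.41 × 20.79 × ln(954/334) = 140 J/K.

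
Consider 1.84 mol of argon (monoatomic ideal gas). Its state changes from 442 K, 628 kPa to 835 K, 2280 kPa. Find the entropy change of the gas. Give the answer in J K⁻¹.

ΔS = 4.6 J/K

ΔS = nC_p ln(T₂/T₁) − nR ln(P₂/P₁), with C_p = 5R/2 = 20.79 J mol⁻¹ K⁻¹ for a monoatomic ideal gas.
ΔS = 1.84 × [20.79 × ln(835/442) − 8.314 × ln(2280/628)] = 4.6 J/K.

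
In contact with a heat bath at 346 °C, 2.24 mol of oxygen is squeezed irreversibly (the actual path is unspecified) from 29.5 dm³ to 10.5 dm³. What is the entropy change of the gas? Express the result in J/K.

Entropy is a state function, so ΔS_gas depends only on the end states.
For an isothermal ideal gas ΔS_gas = nR ln(V₂/V₁) = 2.24 × 8.314 × ln(10.5/29.5) = -19.2 J/K.

ΔS_gas = -19.2 J/K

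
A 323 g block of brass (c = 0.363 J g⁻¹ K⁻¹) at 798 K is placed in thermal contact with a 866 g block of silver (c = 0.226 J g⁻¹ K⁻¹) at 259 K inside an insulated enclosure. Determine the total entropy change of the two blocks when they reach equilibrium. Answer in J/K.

ΔS_total = 48.5 J/K

Energy balance: T_f = (m₁c₁T₁ + m₂c₂T₂)/(m₁c₁ + m₂c₂) = 460.93 K.
ΔS₁ = m₁c₁ ln(T_f/T₁) = 117.249 × ln(460.93/798) = -64.35 J/K.
ΔS₂ = m₂c₂ ln(T_f/T₂) = 195.716 × ln(460.93/259) = 112.8 J/K.
ΔS_total = -64.35 + 112.8 = 48.5 J/K.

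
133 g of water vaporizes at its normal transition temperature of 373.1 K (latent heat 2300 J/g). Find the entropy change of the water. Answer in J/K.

ΔS = 820 J/K

Heat absorbed by the substance: Q = mL = 133 × 2300 = 305900 J.
At constant T, ΔS = Q_rev/T = 305900 / 373.1 = 820 J/K.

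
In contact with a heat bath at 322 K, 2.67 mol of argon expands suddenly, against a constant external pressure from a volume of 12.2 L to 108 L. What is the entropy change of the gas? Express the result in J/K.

Entropy is a state function, so ΔS_gas depends only on the end states.
For an isothermal ideal gas ΔS_gas = nR ln(V₂/V₁) = 2.67 × 8.314 × ln(108/12.2) = 48.4 J/K.

ΔS_gas = 48.4 J/K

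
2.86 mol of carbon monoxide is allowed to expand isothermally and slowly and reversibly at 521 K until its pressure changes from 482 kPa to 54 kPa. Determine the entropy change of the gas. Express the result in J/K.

ΔS_gas = 52 J/K

For an isothermal ideal gas ΔS_gas = nR ln(P₁/P₂) = 2.86 × 8.314 × ln(482/54) = 52 J/K.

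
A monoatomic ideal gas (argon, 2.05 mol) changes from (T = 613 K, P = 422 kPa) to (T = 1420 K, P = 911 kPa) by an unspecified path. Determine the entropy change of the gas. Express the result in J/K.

ΔS = 22.7 J/K

ΔS = nC_p ln(T₂/T₁) − nR ln(P₂/P₁), with C_p = 5R/2 = 20.79 J mol⁻¹ K⁻¹ for a monoatomic ideal gas.
ΔS = 2.05 × [20.79 × ln(1420/613) − 8.314 × ln(911/422)] = 22.7 J/K.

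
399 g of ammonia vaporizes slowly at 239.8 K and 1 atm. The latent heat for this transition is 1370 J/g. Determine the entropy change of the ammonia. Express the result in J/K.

ΔS = 2280 J/K

Heat absorbed by the substance: Q = mL = 399 × 1370 = 546630 J.
At constant T, ΔS = Q_rev/T = 546630 / 239.8 = 2280 J/K.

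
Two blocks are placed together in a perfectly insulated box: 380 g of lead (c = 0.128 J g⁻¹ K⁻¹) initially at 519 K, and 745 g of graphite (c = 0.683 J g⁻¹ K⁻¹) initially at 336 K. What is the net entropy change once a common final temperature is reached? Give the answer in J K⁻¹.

Energy balance: T_f = (m₁c₁T₁ + m₂c₂T₂)/(m₁c₁ + m₂c₂) = 351.97 K.
ΔS₁ = m₁c₁ ln(T_f/T₁) = 48.64 × ln(351.97/519) = -18.89 J/K.
ΔS₂ = m₂c₂ ln(T_f/T₂) = 508.835 × ln(351.97/336) = 23.62 J/K.
ΔS_total = -18.89 + 23.62 = 4.73 J/K.

ΔS_total = 4.73 J/K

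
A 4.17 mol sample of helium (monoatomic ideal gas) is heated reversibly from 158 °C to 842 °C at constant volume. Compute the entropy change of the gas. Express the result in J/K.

ΔS = 49.4 J/K

In kelvin: T₁ = 431.15 K, T₂ = 1115.15 K. At constant volume, ΔS = nC_V ln(T₂/T₁) with C_V = 3R/2 = 12.47 J mol⁻¹ K⁻¹.
ΔS = 4.17 × 12.47 × ln(1115.15/431.15) = 49.4 J/K.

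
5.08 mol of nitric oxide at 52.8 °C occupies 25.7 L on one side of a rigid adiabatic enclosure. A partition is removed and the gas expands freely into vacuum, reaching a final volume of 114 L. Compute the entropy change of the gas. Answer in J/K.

ΔS_gas = 62.9 J/K

No heat is exchanged and no work is done, so the ideal-gas temperature stays constant.
Entropy is a state function; using a reversible isothermal path, ΔS_gas = nR ln(V₂/V₁) = 5.08 × 8.314 × ln(114/25.7) = 62.9 J/K.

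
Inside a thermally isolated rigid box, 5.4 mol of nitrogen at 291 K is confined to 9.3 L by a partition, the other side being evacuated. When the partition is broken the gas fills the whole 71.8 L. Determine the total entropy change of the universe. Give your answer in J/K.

For an ideal gas in free expansion Q = 0 and W = 0, so T is unchanged.
Entropy is a state function; using a reversible isothermal path, ΔS_gas = nR ln(V₂/V₁) = 5.4 × 8.314 × ln(71.8/9.3) = 91.8 J/K.
The insulated surroundings exchange no heat, so ΔS_surr = 0 and ΔS_universe = ΔS_gas.

ΔS_universe = 91.8 J/K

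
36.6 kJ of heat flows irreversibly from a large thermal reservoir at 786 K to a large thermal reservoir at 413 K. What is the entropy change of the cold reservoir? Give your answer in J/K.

The cold reservoir gains heat Q, so ΔS_cold = +Q/T_C = 36600/413 = 88.6 J/K.

ΔS_cold = 88.6 J/K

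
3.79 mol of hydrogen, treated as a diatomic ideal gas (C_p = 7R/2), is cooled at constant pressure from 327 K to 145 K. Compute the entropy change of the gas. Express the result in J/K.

ΔS = -89.7 J/K

At constant pressure, ΔS = nC_p ln(T₂/T₁) with C_p = 7R/2 = 29.1 J mol⁻¹ K⁻¹.
ΔS = 3.79 × 29.1 × ln(145/327) = -89.7 J/K.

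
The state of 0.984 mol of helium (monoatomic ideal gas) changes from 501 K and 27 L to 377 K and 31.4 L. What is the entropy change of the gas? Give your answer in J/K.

Entropy is a state function: ΔS = nC_V ln(T₂/T₁) + nR ln(V₂/V₁), with C_V = 3R/2 = 12.47 J mol⁻¹ K⁻¹ for a monoatomic ideal gas.
ΔS = 0.984 × [12.47 × ln(377/501) + 8.314 × ln(31.4/27)] = -2.25 J/K.

ΔS = -2.25 J/K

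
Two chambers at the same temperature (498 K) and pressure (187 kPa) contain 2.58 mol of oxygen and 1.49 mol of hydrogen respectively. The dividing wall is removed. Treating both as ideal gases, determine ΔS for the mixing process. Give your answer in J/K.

ΔS_mix = 22.2 J/K

Mole fractions: x_A = 2.58/4.07 = 0.634, x_B = 0.366.
ΔS_mix = −R(n_A ln x_A + n_B ln x_B) = −8.314 × (2.58 ln 0.634 + 1.49 ln 0.366) = 22.2 J/K.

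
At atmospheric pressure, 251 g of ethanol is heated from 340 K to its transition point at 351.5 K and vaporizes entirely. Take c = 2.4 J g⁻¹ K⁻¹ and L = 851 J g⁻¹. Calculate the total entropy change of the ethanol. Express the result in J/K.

ΔS = 628 J/K

Warming step: ΔS₁ = m c ln(T_tr/T_i) = 251 × 2.4 × ln(351.5/340) = 20.04 J/K.
Phase change: ΔS₂ = +mL/T_tr = 251 × 851 / 351.5 = 607.7 J/K.
ΔS_total = (20.04) + (607.7) = 628 J/K.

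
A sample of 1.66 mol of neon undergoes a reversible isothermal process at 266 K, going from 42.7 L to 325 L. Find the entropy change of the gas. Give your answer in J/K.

ΔS_gas = 28 J/K

For an isothermal ideal gas ΔS_gas = nR ln(V₂/V₁) = 1.66 × 8.314 × ln(325/42.7) = 28 J/K.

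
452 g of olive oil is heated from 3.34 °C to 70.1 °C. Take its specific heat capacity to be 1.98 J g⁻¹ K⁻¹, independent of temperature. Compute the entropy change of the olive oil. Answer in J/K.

In kelvin: T₁ = 276.49 K, T₂ = 343.25 K. ΔS = ∫dQ_rev/T = m c ln(T₂/T₁) = 452 × 1.98 × ln(343.25/276.49) = 194 J/K.

ΔS = 194 J/K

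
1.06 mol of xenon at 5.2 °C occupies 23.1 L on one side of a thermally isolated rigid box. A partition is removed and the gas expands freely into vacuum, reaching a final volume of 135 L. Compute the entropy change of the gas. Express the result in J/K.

No heat is exchanged and no work is done, so the ideal-gas temperature stays constant.
Entropy is a state function; using a reversible isothermal path, ΔS_gas = nR ln(V₂/V₁) = 1.06 × 8.314 × ln(135/23.1) = 15.6 J/K.

ΔS_gas = 15.6 J/K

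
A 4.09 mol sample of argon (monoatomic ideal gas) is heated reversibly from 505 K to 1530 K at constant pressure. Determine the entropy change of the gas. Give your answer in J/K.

ΔS = 94.2 J/K

At constant pressure, ΔS = nC_p ln(T₂/T₁) with C_p = 5R/2 = 20.79 J mol⁻¹ K⁻¹.
ΔS = 4.09 × 20.79 × ln(1530/505) = 94.2 J/K.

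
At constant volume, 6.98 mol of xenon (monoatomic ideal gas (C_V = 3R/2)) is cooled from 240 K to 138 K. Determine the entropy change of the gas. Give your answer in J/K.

ΔS = -48.2 J/K

At constant volume, ΔS = nC_V ln(T₂/T₁) with C_V = 3R/2 = 12.47 J mol⁻¹ K⁻¹.
ΔS = 6.98 × 12.47 × ln(138/240) = -48.2 J/K.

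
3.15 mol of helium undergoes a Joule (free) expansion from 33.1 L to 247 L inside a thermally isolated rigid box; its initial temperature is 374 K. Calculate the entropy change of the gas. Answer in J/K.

ΔS_gas = 52.6 J/K

No heat is exchanged and no work is done, so the ideal-gas temperature stays constant.
Entropy is a state function; using a reversible isothermal path, ΔS_gas = nR ln(V₂/V₁) = 3.15 × 8.314 × ln(247/33.1) = 52.6 J/K.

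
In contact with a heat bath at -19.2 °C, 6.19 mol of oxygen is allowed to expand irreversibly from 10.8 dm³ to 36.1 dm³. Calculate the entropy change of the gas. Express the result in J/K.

ΔS_gas = 62.1 J/K

Entropy is a state function, so ΔS_gas depends only on the end states.
For an isothermal ideal gas ΔS_gas = nR ln(V₂/V₁) = 6.19 × 8.314 × ln(36.1/10.8) = 62.1 J/K.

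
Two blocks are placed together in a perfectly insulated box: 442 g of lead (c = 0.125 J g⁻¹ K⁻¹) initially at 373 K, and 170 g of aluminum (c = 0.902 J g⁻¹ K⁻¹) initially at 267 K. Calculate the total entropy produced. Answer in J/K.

Energy balance: T_f = (m₁c₁T₁ + m₂c₂T₂)/(m₁c₁ + m₂c₂) = 295.08 K.
ΔS₁ = m₁c₁ ln(T_f/T₁) = 55.25 × ln(295.08/373) = -12.95 J/K.
ΔS₂ = m₂c₂ ln(T_f/T₂) = 153.34 × ln(295.08/267) = 15.33 J/K.
ΔS_total = -12.95 + 15.33 = 2.38 J/K.

ΔS_total = 2.38 J/K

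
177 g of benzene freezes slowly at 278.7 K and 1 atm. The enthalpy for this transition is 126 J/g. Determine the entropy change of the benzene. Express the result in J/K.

ΔS = -80 J/K

Heat released by the substance: Q = −mL = −177 × 126 = −22302 J.
At constant T, ΔS = Q_rev/T = −22302 / 278.7 = -80 J/K.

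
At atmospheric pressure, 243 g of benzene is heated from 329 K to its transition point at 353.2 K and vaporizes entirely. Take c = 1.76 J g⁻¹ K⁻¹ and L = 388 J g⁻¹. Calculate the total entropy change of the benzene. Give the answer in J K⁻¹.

ΔS = 297 J/K

Warming step: ΔS₁ = m c ln(T_tr/T_i) = 243 × 1.76 × ln(353.2/329) = 30.36 J/K.
Phase change: ΔS₂ = +mL/T_tr = 243 × 388 / 353.2 = 266.9 J/K.
ΔS_total = (30.36) + (266.9) = 297 J/K.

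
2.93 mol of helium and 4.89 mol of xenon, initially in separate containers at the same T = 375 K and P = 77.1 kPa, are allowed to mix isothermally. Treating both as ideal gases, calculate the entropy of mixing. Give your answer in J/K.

ΔS_mix = 43 J/K

Mole fractions: x_A = 2.93/7.82 = 0.375, x_B = 0.625.
ΔS_mix = −R(n_A ln x_A + n_B ln x_B) = −8.314 × (2.93 ln 0.375 + 4.89 ln 0.625) = 43 J/K.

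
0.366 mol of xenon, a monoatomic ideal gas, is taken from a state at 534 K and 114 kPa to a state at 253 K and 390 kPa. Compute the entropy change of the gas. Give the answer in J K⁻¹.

ΔS = -9.43 J/K

ΔS = nC_p ln(T₂/T₁) − nR ln(P₂/P₁), with C_p = 5R/2 = 20.79 J mol⁻¹ K⁻¹ for a monoatomic ideal gas.
ΔS = 0.366 × [20.79 × ln(253/534) − 8.314 × ln(390/114)] = -9.43 J/K.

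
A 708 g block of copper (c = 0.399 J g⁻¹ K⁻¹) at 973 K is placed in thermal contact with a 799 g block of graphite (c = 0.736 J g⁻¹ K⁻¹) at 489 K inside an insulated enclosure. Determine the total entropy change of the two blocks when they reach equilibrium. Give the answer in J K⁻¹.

ΔS_total = 48.1 J/K

Energy balance: T_f = (m₁c₁T₁ + m₂c₂T₂)/(m₁c₁ + m₂c₂) = 646.06 K.
ΔS₁ = m₁c₁ ln(T_f/T₁) = 282.492 × ln(646.06/973) = -115.7 J/K.
ΔS₂ = m₂c₂ ln(T_f/T₂) = 588.064 × ln(646.06/489) = 163.8 J/K.
ΔS_total = -115.7 + 163.8 = 48.1 J/K.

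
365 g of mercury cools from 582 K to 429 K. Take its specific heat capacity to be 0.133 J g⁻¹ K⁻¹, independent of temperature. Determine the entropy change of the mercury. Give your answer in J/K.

ΔS = -14.8 J/K

ΔS = ∫dQ_rev/T = m c ln(T₂/T₁) = 365 × 0.133 × ln(429/582) = -14.8 J/K.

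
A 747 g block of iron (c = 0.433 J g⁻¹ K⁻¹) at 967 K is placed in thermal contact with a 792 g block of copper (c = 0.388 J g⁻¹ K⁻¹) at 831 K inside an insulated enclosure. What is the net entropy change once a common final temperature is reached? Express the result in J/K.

ΔS_total = 1.81 J/K

Energy balance: T_f = (m₁c₁T₁ + m₂c₂T₂)/(m₁c₁ + m₂c₂) = 900.74 K.
ΔS₁ = m₁c₁ ln(T_f/T₁) = 323.451 × ln(900.74/967) = -22.959 J/K.
ΔS₂ = m₂c₂ ln(T_f/T₂) = 307.296 × ln(900.74/831) = 24.765 J/K.
ΔS_total = -22.959 + 24.765 = 1.81 J/K.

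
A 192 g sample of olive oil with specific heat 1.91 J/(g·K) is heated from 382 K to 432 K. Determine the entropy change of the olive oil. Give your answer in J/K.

ΔS = 45.1 J/K

ΔS = ∫dQ_rev/T = m c ln(T₂/T₁) = 192 × 1.91 × ln(432/382) = 45.1 J/K.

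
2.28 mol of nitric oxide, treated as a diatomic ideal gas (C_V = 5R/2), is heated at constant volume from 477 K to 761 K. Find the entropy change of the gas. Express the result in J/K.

At constant volume, ΔS = nC_V ln(T₂/T₁) with C_V = 5R/2 = 20.79 J mol⁻¹ K⁻¹.
ΔS = 2.28 × 20.79 × ln(761/477) = 22.1 J/K.

ΔS = 22.1 J/K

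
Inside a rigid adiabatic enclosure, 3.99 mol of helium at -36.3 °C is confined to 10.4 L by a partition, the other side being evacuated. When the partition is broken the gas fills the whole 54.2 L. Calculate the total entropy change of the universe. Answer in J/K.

ΔS_universe = 54.8 J/K

For an ideal gas in free expansion Q = 0 and W = 0, so T is unchanged.
Entropy is a state function; using a reversible isothermal path, ΔS_gas = nR ln(V₂/V₁) = 3.99 × 8.314 × ln(54.2/10.4) = 54.8 J/K.
The insulated surroundings exchange no heat, so ΔS_surr = 0 and ΔS_universe = ΔS_gas.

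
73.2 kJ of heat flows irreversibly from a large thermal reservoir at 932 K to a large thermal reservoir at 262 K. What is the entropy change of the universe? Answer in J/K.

ΔS_hot = −Q/T_H = −73200/932 = -78.54 J/K and ΔS_cold = +Q/T_C = 73200/262 = 279.4 J/K.
ΔS_total = -78.54 + 279.4 = 201 J/K, positive as the second law requires.

ΔS_total = 201 J/K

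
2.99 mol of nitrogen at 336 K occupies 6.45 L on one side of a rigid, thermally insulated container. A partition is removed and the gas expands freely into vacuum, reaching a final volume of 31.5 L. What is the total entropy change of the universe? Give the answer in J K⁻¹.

No heat is exchanged and no work is done, so the ideal-gas temperature stays constant.
Entropy is a state function; using a reversible isothermal path, ΔS_gas = nR ln(V₂/V₁) = 2.99 × 8.314 × ln(31.5/6.45) = 39.4 J/K.
The insulated surroundings exchange no heat, so ΔS_surr = 0 and ΔS_universe = ΔS_gas.

ΔS_universe = 39.4 J/K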